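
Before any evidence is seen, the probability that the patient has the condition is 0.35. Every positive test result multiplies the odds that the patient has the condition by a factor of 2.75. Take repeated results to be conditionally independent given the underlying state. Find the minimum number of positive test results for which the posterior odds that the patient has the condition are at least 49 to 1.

5

Prior odds = 0.35/0.65 = 7/13.
Likelihood ratio per positive test result = 2.75.
Target odds = 49.
Need (7/13) × 2.75ⁿ ≥ 49, i.e. 2.75ⁿ ≥ 91.
2.75⁴ = 57.19140625 falls short of 91 but 2.75⁵ = 161051/1024 reaches it, so n = 5.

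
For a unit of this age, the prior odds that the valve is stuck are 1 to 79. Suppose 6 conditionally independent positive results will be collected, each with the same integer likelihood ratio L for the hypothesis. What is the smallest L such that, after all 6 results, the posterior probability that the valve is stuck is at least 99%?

Prior odds = 1/79.
Target odds = 0.99/0.01 = 99.
Need L⁶ ≥ 99 ÷ (1/79) = 7821.
4⁶ = 4096 < 7821 ≤ 15625 = 5⁶, so L = 5.

5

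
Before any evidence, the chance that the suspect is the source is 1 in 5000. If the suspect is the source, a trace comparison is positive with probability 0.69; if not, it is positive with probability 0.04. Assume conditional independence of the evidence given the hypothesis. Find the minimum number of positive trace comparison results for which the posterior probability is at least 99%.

5

Prior odds = 0.0002/0.9998 = 1/4999.
Likelihood ratio of a positive = 0.69/0.04 = 17.25.
Target posterior odds = 0.99/0.01 = 99.
Need (1/4999) × 17.25ⁿ ≥ 99, i.e. 17.25ⁿ ≥ 494901.
17.25⁴ = 22667121/256 falls short of 494901 but 17.25⁵ ≈1.52737e+06 reaches it, so n = 5.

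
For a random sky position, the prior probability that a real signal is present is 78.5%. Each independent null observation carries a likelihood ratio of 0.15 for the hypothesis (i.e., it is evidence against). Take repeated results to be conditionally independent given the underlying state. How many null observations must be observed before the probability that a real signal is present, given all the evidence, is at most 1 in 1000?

5

Prior odds: 0.785 ÷ 0.215 = 157/43.
Likelihood ratio per null observation = 0.15.
Target odds: 0.001 ÷ 0.999 = 1/999.
Need (157/43) × 0.15ⁿ ≤ 1/999, i.e. 0.15ⁿ ≤ 43/156843.
0.15⁴ = 81/160000 is still above 43/156843 but 0.15⁵ = 243/3200000 is at or below it, so n = 5.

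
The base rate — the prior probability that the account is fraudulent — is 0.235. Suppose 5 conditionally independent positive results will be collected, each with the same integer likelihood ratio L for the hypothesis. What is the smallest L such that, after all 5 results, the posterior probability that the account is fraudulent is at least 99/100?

Prior odds = 0.235/0.765 = 47/153.
Target odds = 0.99/0.01 = 99.
Need L⁵ ≥ 99 ÷ (47/153) = 15147/47.
3⁵ = 243 < 15147/47 ≤ 1024 = 4⁵, so L = 4.

4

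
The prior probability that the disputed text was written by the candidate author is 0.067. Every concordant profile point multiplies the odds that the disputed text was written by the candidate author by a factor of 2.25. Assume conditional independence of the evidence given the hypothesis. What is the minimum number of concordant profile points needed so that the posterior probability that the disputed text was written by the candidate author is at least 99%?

Prior odds: 0.067 ÷ 0.933 = 67/933.
Likelihood ratio per concordant profile point = 2.25.
Target odds: 0.99 ÷ 0.01 = 99.
Require 2.25ⁿ ≥ 99 ÷ (67/933) = 92367/67.
2.25⁸ = 43046721/65536 falls short of 92367/67 but 2.25⁹ = 387420489/262144 reaches it, so n = 9.

9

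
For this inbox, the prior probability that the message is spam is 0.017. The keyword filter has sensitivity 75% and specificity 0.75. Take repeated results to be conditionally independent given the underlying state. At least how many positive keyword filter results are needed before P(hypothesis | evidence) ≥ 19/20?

7

Prior odds = 0.017/0.983 = 17/983.
False-positive rate = 1 − 0.75 = 0.25; likelihood ratio of a positive = 0.75/0.25 = 3.
Target posterior odds = 0.95/0.05 = 19.
Require 3ⁿ ≥ 19 ÷ (17/983) = 18677/17.
3⁶ = 729 falls short of 18677/17 but 3⁷ = 2187 reaches it, so n = 7.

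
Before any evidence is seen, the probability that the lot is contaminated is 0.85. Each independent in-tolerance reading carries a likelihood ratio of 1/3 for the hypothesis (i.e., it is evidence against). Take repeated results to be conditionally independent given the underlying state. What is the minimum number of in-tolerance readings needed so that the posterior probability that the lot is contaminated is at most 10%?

Prior odds: 0.85 ÷ 0.15 = 17/3.
Likelihood ratio per in-tolerance reading = 1/3.
Target posterior odds = 0.1/0.9 = 1/9.
Need (17/3) × (1/3)ⁿ ≤ 1/9, i.e. (1/3)ⁿ ≤ 1/51.
(1/3)³ = 1/27 is still above 1/51 but (1/3)⁴ = 1/81 is at or below it, so n = 4.

4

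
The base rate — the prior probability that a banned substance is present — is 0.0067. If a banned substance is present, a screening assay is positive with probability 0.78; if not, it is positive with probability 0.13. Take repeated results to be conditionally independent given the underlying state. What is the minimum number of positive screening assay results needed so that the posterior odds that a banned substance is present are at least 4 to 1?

Prior odds: 0.0067 ÷ 0.9933 = 67/9933.
Likelihood ratio of a positive = 0.78/0.13 = 6.
Target odds = 4.
Require 6ⁿ ≥ 4 ÷ (67/9933) = 39732/67.
6³ = 216 falls short of 39732/67 but 6⁴ = 1296 reaches it, so n = 4.

4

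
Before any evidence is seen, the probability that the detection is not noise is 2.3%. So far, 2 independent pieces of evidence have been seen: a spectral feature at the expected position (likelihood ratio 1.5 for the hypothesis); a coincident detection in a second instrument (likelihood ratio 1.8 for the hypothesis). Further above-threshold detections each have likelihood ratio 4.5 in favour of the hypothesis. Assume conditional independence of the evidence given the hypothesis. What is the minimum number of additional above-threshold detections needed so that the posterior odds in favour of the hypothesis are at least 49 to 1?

5

Prior odds = 0.023/0.977 = 23/977.
Combined Bayes factor of the evidence already in hand = 1.5 × 1.8 = 2.7.
Odds after that evidence = (23/977) × 2.7 = 621/9770.
Target odds = 49.
Need 4.5ⁿ ≥ 49 ÷ (621/9770) = 478730/621.
4.5⁴ = 410.0625 falls short of 478730/621 but 4.5⁵ = 1845.28125 reaches it, so n = 5.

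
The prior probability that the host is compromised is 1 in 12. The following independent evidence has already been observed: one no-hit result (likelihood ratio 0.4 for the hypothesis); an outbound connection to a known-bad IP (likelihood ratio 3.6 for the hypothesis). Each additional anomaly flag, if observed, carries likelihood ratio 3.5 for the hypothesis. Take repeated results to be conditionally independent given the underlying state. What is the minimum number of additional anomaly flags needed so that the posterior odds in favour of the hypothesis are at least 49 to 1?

Prior odds = (1/12)/(11/12) = 1/11.
Combined Bayes factor of the evidence already in hand = 0.4 × 3.6 = 1.44.
Odds after that evidence = (1/11) × 1.44 = 36/275.
Target odds = 49.
Need 3.5ⁿ ≥ 49 ÷ (36/275) = 13475/36.
3.5⁴ = 150.0625 falls short of 13475/36 but 3.5⁵ = 525.21875 reaches it, so n = 5.

5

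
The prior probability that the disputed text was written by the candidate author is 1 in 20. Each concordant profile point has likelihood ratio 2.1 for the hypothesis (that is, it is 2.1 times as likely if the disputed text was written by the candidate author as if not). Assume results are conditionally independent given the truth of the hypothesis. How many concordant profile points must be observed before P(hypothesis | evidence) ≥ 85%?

7

Prior odds = 0.05/0.95 = 1/19.
Likelihood ratio per concordant profile point = 2.1.
Target posterior odds = 0.85/0.15 = 17/3.
Need (1/19) × 2.1ⁿ ≥ 17/3, i.e. 2.1ⁿ ≥ 323/3.
2.1⁶ = 85766121/1000000 falls short of 323/3 but 2.1⁷ ≈180.109 reaches it, so n = 7.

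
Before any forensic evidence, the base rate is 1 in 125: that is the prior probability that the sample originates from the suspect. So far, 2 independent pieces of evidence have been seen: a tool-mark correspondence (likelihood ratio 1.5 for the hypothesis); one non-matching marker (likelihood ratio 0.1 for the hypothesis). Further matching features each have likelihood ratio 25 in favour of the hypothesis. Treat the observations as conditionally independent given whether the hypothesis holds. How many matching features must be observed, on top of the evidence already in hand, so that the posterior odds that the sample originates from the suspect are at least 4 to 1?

Prior odds = 0.008/0.992 = 1/124.
Combined Bayes factor of the evidence already in hand = 1.5 × 0.1 = 0.15.
Odds after that evidence = (1/124) × 0.15 = 3/2480.
Target odds = 4.
Need 25ⁿ ≥ 4 ÷ (3/2480) = 9920/3.
25² = 625 falls short of 9920/3 but 25³ = 15625 reaches it, so n = 3.

3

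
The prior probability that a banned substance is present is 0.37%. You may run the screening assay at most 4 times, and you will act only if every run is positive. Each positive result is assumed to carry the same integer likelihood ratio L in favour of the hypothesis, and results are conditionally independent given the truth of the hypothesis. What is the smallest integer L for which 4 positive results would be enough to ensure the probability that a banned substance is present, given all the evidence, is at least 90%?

8

Prior odds = 0.0037/0.9963 = 37/9963.
Target odds = 0.9/0.1 = 9.
Need L⁴ ≥ 9 ÷ (37/9963) = 89667/37.
7⁴ = 2401 < 89667/37 ≤ 4096 = 8⁴, so L = 8.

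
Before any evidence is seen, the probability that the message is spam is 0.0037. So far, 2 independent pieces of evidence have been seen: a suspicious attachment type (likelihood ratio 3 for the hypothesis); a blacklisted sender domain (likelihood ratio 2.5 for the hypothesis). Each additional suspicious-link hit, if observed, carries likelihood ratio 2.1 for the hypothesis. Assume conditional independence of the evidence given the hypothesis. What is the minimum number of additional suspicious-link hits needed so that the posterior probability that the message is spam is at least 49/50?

Prior odds = 0.0037/0.9963 = 37/9963.
Combined Bayes factor of the evidence already in hand = 3 × 2.5 = 7.5.
Odds after that evidence = (37/9963) × 7.5 = 185/6642.
Target odds = 0.98/0.02 = 49.
Need 2.1ⁿ ≥ 49 ÷ (185/6642) = 325458/185.
2.1¹⁰ ≈1667.99 falls short of 325458/185 but 2.1¹¹ ≈3502.78 reaches it, so n = 11.

11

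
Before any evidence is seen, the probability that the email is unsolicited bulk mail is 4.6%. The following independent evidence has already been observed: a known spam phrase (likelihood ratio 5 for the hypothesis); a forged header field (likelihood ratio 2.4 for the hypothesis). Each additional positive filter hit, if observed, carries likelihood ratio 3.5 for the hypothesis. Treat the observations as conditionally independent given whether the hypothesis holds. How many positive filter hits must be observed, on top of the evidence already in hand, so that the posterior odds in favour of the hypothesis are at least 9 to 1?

Prior odds = 0.046/0.954 = 23/477.
Combined Bayes factor of the evidence already in hand = 5 × 2.4 = 12.
Odds after that evidence = (23/477) × 12 = 92/159.
Target odds = 9.
Need 3.5ⁿ ≥ 9 ÷ (92/159) = 1431/92.
3.5² = 12.25 falls short of 1431/92 but 3.5³ = 42.875 reaches it, so n = 3.

3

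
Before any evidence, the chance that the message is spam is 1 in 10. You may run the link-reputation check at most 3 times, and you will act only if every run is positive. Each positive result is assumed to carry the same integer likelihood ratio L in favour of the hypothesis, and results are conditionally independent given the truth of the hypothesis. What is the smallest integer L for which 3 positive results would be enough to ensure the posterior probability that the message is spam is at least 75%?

3

Prior odds = 0.1/0.9 = 1/9.
Target odds = 0.75/0.25 = 3.
Need L³ ≥ 3 ÷ (1/9) = 27.
2³ = 8 < 27 ≤ 27 = 3³, so L = 3.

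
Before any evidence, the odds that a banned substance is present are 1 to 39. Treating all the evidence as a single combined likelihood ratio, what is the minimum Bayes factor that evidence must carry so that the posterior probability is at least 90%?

351

Prior odds = 1/39.
Target odds = 0.9/0.1 = 9.
Required Bayes factor = 9 ÷ (1/39) = 351.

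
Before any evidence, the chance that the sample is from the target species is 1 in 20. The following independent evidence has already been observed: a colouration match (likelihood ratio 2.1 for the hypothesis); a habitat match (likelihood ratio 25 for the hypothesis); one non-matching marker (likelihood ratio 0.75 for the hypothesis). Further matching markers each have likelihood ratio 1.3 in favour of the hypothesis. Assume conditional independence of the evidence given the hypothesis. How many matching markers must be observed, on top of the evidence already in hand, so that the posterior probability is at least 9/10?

Prior odds = 0.05/0.95 = 1/19.
Combined Bayes factor of the evidence already in hand = 2.1 × 25 × 0.75 = 39.375.
Odds after that evidence = (1/19) × 39.375 = 315/152.
Target odds = 0.9/0.1 = 9.
Need 1.3ⁿ ≥ 9 ÷ (315/152) = 152/35.
1.3⁵ = 371293/100000 falls short of 152/35 but 1.3⁶ = 4826809/1000000 reaches it, so n = 6.

6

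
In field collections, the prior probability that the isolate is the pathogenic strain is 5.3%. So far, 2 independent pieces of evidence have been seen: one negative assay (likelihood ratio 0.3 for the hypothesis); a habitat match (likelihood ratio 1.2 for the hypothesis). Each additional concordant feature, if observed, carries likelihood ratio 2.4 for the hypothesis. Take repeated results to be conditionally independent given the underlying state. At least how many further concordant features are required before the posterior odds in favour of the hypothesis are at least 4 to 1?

7

Prior odds = 0.053/0.947 = 53/947.
Combined Bayes factor of the evidence already in hand = 0.3 × 1.2 = 0.36.
Odds after that evidence = (53/947) × 0.36 = 477/23675.
Target odds = 4.
Need 2.4ⁿ ≥ 4 ÷ (477/23675) = 94700/477.
2.4⁶ = 2985984/15625 falls short of 94700/477 but 2.4⁷ = 35831808/78125 reaches it, so n = 7.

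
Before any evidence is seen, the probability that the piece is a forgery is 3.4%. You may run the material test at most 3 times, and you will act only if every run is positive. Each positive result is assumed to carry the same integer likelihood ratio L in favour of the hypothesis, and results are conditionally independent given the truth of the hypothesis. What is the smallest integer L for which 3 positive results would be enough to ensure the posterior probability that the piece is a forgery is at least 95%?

9

Prior odds = 0.034/0.966 = 17/483.
Target odds = 0.95/0.05 = 19.
Need L³ ≥ 19 ÷ (17/483) = 9177/17.
8³ = 512 < 9177/17 ≤ 729 = 9³, so L = 9.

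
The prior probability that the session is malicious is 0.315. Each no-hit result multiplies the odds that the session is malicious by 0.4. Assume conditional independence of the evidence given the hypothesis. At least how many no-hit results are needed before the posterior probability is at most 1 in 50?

4

Prior odds = 0.315/0.685 = 63/137.
Likelihood ratio per no-hit result = 0.4.
Target posterior odds = 0.02/0.98 = 1/49.
Need (63/137) × 0.4ⁿ ≤ 1/49, i.e. 0.4ⁿ ≤ 137/3087.
0.4³ = 0.064 is still above 137/3087 but 0.4⁴ = 0.0256 is at or below it, so n = 4.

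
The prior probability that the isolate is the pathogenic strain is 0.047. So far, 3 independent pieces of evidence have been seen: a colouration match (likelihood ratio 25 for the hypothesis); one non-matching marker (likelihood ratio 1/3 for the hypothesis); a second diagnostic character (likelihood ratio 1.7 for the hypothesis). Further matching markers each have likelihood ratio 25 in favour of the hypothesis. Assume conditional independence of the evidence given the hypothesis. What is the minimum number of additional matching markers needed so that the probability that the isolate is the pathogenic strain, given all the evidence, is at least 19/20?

Prior odds = 0.047/0.953 = 47/953.
Combined Bayes factor of the evidence already in hand = 25 × (1/3) × 1.7 = 85/6.
Odds after that evidence = (47/953) × 85/6 = 3995/5718.
Target odds = 0.95/0.05 = 19.
Need 25ⁿ ≥ 19 ÷ (3995/5718) = 108642/3995.
25¹ = 25 falls short of 108642/3995 but 25² = 625 reaches it, so n = 2.

2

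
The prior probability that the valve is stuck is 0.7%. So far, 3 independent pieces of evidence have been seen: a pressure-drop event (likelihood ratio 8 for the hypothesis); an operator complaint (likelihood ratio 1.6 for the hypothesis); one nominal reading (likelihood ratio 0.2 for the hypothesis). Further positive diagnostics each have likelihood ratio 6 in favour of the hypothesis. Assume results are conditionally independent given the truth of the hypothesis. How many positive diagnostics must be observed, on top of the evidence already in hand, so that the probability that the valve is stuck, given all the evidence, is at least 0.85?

4

Prior odds = 0.007/0.993 = 7/993.
Combined Bayes factor of the evidence already in hand = 8 × 1.6 × 0.2 = 2.56.
Odds after that evidence = (7/993) × 2.56 = 448/24825.
Target odds = 0.85/0.15 = 17/3.
Need 6ⁿ ≥ 17/3 ÷ (448/24825) = 140675/448.
6³ = 216 falls short of 140675/448 but 6⁴ = 1296 reaches it, so n = 4.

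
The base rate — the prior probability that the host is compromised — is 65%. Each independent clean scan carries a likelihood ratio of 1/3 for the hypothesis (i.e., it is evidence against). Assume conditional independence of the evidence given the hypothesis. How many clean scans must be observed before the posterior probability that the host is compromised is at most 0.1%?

Prior odds: 0.65 ÷ 0.35 = 13/7.
Likelihood ratio per clean scan = 1/3.
Target posterior odds = 0.001/0.999 = 1/999.
Require (1/3)ⁿ ≤ 1/999 ÷ (13/7) = 7/12987.
(1/3)⁶ = 1/729 is still above 7/12987 but (1/3)⁷ = 1/2187 is at or below it, so n = 7.

7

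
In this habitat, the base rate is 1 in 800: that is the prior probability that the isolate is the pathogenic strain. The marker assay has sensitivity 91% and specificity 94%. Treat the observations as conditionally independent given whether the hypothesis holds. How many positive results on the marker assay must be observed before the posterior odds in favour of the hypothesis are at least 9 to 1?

4

Prior odds: 0.00125 ÷ 0.99875 = 1/799.
False-positive rate = 1 − 0.94 = 0.06; likelihood ratio of a positive = 0.91/0.06 = 91/6.
Target odds = 9.
Need (1/799) × (91/6)ⁿ ≥ 9, i.e. (91/6)ⁿ ≥ 7191.
(91/6)³ = 753571/216 falls short of 7191 but (91/6)⁴ = 68574961/1296 reaches it, so n = 4.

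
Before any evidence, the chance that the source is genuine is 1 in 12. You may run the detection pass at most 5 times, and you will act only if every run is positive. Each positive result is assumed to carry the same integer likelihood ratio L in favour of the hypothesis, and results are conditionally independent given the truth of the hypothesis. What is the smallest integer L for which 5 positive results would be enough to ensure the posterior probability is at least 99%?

Prior odds = (1/12)/(11/12) = 1/11.
Target odds = 0.99/0.01 = 99.
Need L⁵ ≥ 99 ÷ (1/11) = 1089.
4⁵ = 1024 < 1089 ≤ 3125 = 5⁵, so L = 5.

5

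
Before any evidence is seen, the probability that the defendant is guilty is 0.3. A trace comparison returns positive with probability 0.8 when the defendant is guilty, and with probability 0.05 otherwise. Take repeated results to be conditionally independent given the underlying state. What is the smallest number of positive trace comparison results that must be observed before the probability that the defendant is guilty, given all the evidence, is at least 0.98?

2

Prior odds = 0.3/0.7 = 3/7.
Likelihood ratio of a positive result = 0.8/0.05 = 16.
Target odds: 0.98 ÷ 0.02 = 49.
Require 16ⁿ ≥ 49 ÷ (3/7) = 343/3.
16¹ = 16 falls short of 343/3 but 16² = 256 reaches it, so n = 2.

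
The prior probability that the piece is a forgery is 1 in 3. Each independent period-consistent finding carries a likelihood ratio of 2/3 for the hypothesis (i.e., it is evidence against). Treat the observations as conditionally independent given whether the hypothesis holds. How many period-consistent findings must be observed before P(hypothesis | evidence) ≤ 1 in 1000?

Prior odds = (1/3)/(2/3) = 0.5.
Likelihood ratio per period-consistent finding = 2/3.
Target odds: 0.001 ÷ 0.999 = 1/999.
Need 0.5 × (2/3)ⁿ ≤ 1/999, i.e. (2/3)ⁿ ≤ 2/999.
(2/3)¹⁵ = 32768/14348907 is still above 2/999 but (2/3)¹⁶ = 65536/43046721 is at or below it, so n = 16.

16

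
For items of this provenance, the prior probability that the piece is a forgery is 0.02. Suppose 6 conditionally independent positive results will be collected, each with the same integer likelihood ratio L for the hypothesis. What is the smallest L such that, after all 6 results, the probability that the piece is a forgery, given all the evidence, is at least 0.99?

5

Prior odds = 0.02/0.98 = 1/49.
Target odds = 0.99/0.01 = 99.
Need L⁶ ≥ 99 ÷ (1/49) = 4851.
4⁶ = 4096 < 4851 ≤ 15625 = 5⁶, so L = 5.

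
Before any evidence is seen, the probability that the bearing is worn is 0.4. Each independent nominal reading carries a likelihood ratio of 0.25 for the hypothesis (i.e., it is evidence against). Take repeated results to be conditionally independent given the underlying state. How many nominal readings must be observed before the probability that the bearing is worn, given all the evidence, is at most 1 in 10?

Prior odds: 0.4 ÷ 0.6 = 2/3.
Likelihood ratio per nominal reading = 0.25.
Target odds: 0.1 ÷ 0.9 = 1/9.
Need (2/3) × 0.25ⁿ ≤ 1/9, i.e. 0.25ⁿ ≤ 1/6.
0.25¹ = 0.25 is still above 1/6 but 0.25² = 0.0625 is at or below it, so n = 2.

2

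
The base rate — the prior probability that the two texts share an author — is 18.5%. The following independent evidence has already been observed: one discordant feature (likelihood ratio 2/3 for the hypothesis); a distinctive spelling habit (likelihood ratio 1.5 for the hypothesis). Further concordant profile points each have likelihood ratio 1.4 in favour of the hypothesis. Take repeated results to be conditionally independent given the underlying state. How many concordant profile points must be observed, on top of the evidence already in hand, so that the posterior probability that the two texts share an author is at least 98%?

16

Prior odds = 0.185/0.815 = 37/163.
Combined Bayes factor of the evidence already in hand = (2/3) × 1.5 = 1.
Odds after that evidence = (37/163) × 1 = 37/163.
Target odds = 0.98/0.02 = 49.
Need 1.4ⁿ ≥ 49 ÷ (37/163) = 7987/37.
1.4¹⁵ ≈155.568 falls short of 7987/37 but 1.4¹⁶ ≈217.795 reaches it, so n = 16.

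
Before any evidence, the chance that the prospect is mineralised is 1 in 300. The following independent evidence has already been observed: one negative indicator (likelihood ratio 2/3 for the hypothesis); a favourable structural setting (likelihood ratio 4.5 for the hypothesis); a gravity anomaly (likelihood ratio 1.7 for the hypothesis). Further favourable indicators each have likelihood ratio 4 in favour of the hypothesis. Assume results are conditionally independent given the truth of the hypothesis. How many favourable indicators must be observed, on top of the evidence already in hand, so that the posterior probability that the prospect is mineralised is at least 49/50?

Prior odds = (1/300)/(299/300) = 1/299.
Combined Bayes factor of the evidence already in hand = (2/3) × 4.5 × 1.7 = 5.1.
Odds after that evidence = (1/299) × 5.1 = 51/2990.
Target odds = 0.98/0.02 = 49.
Need 4ⁿ ≥ 49 ÷ (51/2990) = 146510/51.
4⁵ = 1024 falls short of 146510/51 but 4⁶ = 4096 reaches it, so n = 6.

6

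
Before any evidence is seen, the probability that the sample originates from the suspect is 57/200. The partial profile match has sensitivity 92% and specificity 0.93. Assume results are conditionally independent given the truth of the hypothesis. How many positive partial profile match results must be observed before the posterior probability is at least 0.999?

Prior odds = 0.285/0.715 = 57/143.
False-positive rate = 1 − 0.93 = 0.07; likelihood ratio of a positive = 0.92/0.07 = 92/7.
Target posterior odds = 0.999/0.001 = 999.
Require (92/7)ⁿ ≥ 999 ÷ (57/143) = 47619/19.
(92/7)³ = 778688/343 falls short of 47619/19 but (92/7)⁴ = 71639296/2401 reaches it, so n = 4.

4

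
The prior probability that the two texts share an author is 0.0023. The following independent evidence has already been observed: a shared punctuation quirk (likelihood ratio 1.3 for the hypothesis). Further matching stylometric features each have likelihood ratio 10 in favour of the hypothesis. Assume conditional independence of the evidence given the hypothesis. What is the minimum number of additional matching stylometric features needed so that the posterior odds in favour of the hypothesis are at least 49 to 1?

5

Prior odds = 0.0023/0.9977 = 23/9977.
Bayes factor of the evidence already in hand = 1.3.
Odds after that evidence = (23/9977) × 1.3 = 299/99770.
Target odds = 49.
Need 10ⁿ ≥ 49 ÷ (299/99770) = 4888730/299.
10⁴ = 10000 falls short of 4888730/299 but 10⁵ = 100000 reaches it, so n = 5.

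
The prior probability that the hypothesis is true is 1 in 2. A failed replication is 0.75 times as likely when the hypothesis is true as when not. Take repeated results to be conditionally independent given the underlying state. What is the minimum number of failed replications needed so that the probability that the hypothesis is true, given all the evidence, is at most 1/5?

Prior odds: 0.5 ÷ 0.5 = 1.
Likelihood ratio per failed replication = 0.75.
Target odds: 0.2 ÷ 0.8 = 0.25.
Need 1 × 0.75ⁿ ≤ 0.25, i.e. 0.75ⁿ ≤ 0.25.
0.75⁴ = 0.31640625 is still above 0.25 but 0.75⁵ = 243/1024 is at or below it, so n = 5.

5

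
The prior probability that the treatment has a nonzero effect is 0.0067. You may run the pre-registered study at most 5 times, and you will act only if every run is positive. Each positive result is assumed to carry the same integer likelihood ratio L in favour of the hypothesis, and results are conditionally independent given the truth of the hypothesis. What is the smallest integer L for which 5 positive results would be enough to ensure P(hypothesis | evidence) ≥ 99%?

Prior odds = 0.0067/0.9933 = 67/9933.
Target odds = 0.99/0.01 = 99.
Need L⁵ ≥ 99 ÷ (67/9933) = 983367/67.
6⁵ = 7776 < 983367/67 ≤ 16807 = 7⁵, so L = 7.

7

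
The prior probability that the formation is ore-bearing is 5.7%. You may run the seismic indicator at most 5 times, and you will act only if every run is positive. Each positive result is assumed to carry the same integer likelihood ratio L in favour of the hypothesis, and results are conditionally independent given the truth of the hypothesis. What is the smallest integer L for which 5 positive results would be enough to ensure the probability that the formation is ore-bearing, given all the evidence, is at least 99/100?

Prior odds = 0.057/0.943 = 57/943.
Target odds = 0.99/0.01 = 99.
Need L⁵ ≥ 99 ÷ (57/943) = 31119/19.
4⁵ = 1024 < 31119/19 ≤ 3125 = 5⁵, so L = 5.

5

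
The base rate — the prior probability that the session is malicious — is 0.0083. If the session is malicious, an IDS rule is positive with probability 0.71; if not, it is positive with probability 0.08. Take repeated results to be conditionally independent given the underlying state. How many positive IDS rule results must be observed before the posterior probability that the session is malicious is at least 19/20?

4

Prior odds = 0.0083/0.9917 = 83/9917.
Likelihood ratio of a positive = 0.71/0.08 = 8.875.
Target posterior odds = 0.95/0.05 = 19.
Require 8.875ⁿ ≥ 19 ÷ (83/9917) = 188423/83.
8.875³ = 357911/512 falls short of 188423/83 but 8.875⁴ = 25411681/4096 reaches it, so n = 4.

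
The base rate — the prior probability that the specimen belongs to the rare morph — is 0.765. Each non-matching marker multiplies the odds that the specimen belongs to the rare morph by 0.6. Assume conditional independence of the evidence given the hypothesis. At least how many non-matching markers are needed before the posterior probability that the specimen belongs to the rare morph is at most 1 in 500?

Prior odds: 0.765 ÷ 0.235 = 153/47.
Likelihood ratio per non-matching marker = 0.6.
Target posterior odds = 0.002/0.998 = 1/499.
Require 0.6ⁿ ≤ 1/499 ÷ (153/47) = 47/76347.
0.6¹⁴ ≈0.000783642 is still above 47/76347 but 0.6¹⁵ ≈0.000470185 is at or below it, so n = 15.

15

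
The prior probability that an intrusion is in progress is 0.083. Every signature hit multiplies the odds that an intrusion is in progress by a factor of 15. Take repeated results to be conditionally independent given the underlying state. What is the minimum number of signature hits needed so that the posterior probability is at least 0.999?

4

Prior odds = 0.083/0.917 = 83/917.
Likelihood ratio per signature hit = 15.
Target odds: 0.999 ÷ 0.001 = 999.
Need (83/917) × 15ⁿ ≥ 999, i.e. 15ⁿ ≥ 916083/83.
15³ = 3375 falls short of 916083/83 but 15⁴ = 50625 reaches it, so n = 4.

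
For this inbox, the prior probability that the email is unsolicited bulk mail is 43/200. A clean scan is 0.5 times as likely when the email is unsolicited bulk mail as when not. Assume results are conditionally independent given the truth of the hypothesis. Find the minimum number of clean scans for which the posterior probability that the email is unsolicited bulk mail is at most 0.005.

6

Prior odds: 0.215 ÷ 0.785 = 43/157.
Likelihood ratio per clean scan = 0.5.
Target posterior odds = 0.005/0.995 = 1/199.
Require 0.5ⁿ ≤ 1/199 ÷ (43/157) = 157/8557.
0.5⁵ = 0.03125 is still above 157/8557 but 0.5⁶ = 0.015625 is at or below it, so n = 6.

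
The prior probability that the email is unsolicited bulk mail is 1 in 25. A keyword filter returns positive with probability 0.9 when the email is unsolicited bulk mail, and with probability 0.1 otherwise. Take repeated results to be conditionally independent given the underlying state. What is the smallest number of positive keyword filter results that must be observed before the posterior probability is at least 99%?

Prior odds: 0.04 ÷ 0.96 = 1/24.
Likelihood ratio of a positive result = 0.9/0.1 = 9.
Target posterior odds = 0.99/0.01 = 99.
Need (1/24) × 9ⁿ ≥ 99, i.e. 9ⁿ ≥ 2376.
9³ = 729 falls short of 2376 but 9⁴ = 6561 reaches it, so n = 4.

4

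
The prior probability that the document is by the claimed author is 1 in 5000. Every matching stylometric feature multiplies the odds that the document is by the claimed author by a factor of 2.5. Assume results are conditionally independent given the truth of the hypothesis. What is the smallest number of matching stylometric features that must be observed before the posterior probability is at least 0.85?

Prior odds: 0.0002 ÷ 0.9998 = 1/4999.
Likelihood ratio per matching stylometric feature = 2.5.
Target posterior odds = 0.85/0.15 = 17/3.
Need (1/4999) × 2.5ⁿ ≥ 17/3, i.e. 2.5ⁿ ≥ 84983/3.
2.5¹¹ = 48828125/2048 falls short of 84983/3 but 2.5¹² = 244140625/4096 reaches it, so n = 12.

12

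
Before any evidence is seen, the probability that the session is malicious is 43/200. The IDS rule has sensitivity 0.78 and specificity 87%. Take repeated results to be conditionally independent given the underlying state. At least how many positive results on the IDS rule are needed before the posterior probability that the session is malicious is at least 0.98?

3

Prior odds = 0.215/0.785 = 43/157.
False-positive rate = 1 − 0.87 = 0.13; likelihood ratio of a positive = 0.78/0.13 = 6.
Target odds: 0.98 ÷ 0.02 = 49.
Need (43/157) × 6ⁿ ≥ 49, i.e. 6ⁿ ≥ 7693/43.
6² = 36 falls short of 7693/43 but 6³ = 216 reaches it, so n = 3.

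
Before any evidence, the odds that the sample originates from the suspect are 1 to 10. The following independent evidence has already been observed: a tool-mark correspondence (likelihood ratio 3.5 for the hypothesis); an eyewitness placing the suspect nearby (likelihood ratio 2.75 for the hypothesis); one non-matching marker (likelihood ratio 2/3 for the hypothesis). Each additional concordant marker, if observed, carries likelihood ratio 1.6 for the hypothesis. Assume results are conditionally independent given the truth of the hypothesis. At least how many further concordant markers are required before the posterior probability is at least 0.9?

Prior odds = 0.1.
Combined Bayes factor of the evidence already in hand = 3.5 × 2.75 × (2/3) = 77/12.
Odds after that evidence = 0.1 × 77/12 = 77/120.
Target odds = 0.9/0.1 = 9.
Need 1.6ⁿ ≥ 9 ÷ (77/120) = 1080/77.
1.6⁵ = 10.48576 falls short of 1080/77 but 1.6⁶ = 262144/15625 reaches it, so n = 6.

6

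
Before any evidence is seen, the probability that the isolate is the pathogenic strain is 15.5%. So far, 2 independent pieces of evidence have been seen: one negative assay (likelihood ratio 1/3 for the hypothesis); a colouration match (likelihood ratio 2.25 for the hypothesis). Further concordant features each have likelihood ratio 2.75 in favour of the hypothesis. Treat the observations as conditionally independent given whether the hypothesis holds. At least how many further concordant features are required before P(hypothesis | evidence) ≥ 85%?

Prior odds = 0.155/0.845 = 31/169.
Combined Bayes factor of the evidence already in hand = (1/3) × 2.25 = 0.75.
Odds after that evidence = (31/169) × 0.75 = 93/676.
Target odds = 0.85/0.15 = 17/3.
Need 2.75ⁿ ≥ 17/3 ÷ (93/676) = 11492/279.
2.75³ = 20.796875 falls short of 11492/279 but 2.75⁴ = 57.19140625 reaches it, so n = 4.

4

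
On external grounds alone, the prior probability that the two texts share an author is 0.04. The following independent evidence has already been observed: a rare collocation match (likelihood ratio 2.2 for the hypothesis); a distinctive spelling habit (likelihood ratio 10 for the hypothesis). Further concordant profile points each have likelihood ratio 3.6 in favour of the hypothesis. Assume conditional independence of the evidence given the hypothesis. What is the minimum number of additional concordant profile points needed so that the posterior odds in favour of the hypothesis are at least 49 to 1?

4

Prior odds = 0.04/0.96 = 1/24.
Combined Bayes factor of the evidence already in hand = 2.2 × 10 = 22.
Odds after that evidence = (1/24) × 22 = 11/12.
Target odds = 49.
Need 3.6ⁿ ≥ 49 ÷ (11/12) = 588/11.
3.6³ = 46.656 falls short of 588/11 but 3.6⁴ = 167.9616 reaches it, so n = 4.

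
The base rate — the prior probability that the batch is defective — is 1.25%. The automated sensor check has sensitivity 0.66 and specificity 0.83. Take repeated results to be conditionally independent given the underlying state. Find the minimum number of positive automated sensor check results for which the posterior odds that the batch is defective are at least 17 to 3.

Prior odds: 0.0125 ÷ 0.9875 = 1/79.
False-positive rate = 1 − 0.83 = 0.17; likelihood ratio of a positive = 0.66/0.17 = 66/17.
Target odds = 17/3.
Require (66/17)ⁿ ≥ 17/3 ÷ (1/79) = 1343/3.
(66/17)⁴ = 18974736/83521 falls short of 1343/3 but (66/17)⁵ ≈882.013 reaches it, so n = 5.

5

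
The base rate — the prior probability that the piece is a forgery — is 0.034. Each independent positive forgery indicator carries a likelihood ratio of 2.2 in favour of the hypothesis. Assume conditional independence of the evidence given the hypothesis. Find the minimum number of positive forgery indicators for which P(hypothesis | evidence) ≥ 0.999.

Prior odds = 0.034/0.966 = 17/483.
Likelihood ratio per positive forgery indicator = 2.2.
Target odds: 0.999 ÷ 0.001 = 999.
Require 2.2ⁿ ≥ 999 ÷ (17/483) = 482517/17.
2.2¹³ ≈28281 falls short of 482517/17 but 2.2¹⁴ ≈62218.2 reaches it, so n = 14.

14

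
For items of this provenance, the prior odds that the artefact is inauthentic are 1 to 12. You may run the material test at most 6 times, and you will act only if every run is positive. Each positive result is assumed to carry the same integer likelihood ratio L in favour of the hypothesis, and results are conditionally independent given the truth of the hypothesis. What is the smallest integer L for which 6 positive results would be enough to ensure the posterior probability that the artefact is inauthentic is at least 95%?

3

Prior odds = 1/12.
Target odds = 0.95/0.05 = 19.
Need L⁶ ≥ 19 ÷ (1/12) = 228.
2⁶ = 64 < 228 ≤ 729 = 3⁶, so L = 3.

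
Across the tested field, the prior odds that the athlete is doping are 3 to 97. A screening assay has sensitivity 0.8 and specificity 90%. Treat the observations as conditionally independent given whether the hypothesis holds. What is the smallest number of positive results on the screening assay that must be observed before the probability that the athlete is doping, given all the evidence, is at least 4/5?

3

Prior odds = 3/97.
False-positive rate = 1 − 0.9 = 0.1; likelihood ratio of a positive = 0.8/0.1 = 8.
Target posterior odds = 0.8/0.2 = 4.
Need (3/97) × 8ⁿ ≥ 4, i.e. 8ⁿ ≥ 388/3.
8² = 64 falls short of 388/3 but 8³ = 512 reaches it, so n = 3.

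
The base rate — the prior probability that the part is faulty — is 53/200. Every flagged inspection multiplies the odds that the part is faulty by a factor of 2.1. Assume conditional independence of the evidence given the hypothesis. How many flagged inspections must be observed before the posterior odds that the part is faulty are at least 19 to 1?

6

Prior odds: 0.265 ÷ 0.735 = 53/147.
Likelihood ratio per flagged inspection = 2.1.
Target odds = 19.
Require 2.1ⁿ ≥ 19 ÷ (53/147) = 2793/53.
2.1⁵ = 4084101/100000 falls short of 2793/53 but 2.1⁶ = 85766121/1000000 reaches it, so n = 6.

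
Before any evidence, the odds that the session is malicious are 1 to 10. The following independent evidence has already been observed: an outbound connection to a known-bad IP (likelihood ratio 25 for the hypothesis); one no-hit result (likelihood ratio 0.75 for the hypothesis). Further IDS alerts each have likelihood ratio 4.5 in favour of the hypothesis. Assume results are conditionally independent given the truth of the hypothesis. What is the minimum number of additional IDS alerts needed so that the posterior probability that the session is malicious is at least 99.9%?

5

Prior odds = 0.1.
Combined Bayes factor of the evidence already in hand = 25 × 0.75 = 18.75.
Odds after that evidence = 0.1 × 18.75 = 1.875.
Target odds = 0.999/0.001 = 999.
Need 4.5ⁿ ≥ 999 ÷ 1.875 = 532.8.
4.5⁴ = 410.0625 falls short of 532.8 but 4.5⁵ = 1845.28125 reaches it, so n = 5.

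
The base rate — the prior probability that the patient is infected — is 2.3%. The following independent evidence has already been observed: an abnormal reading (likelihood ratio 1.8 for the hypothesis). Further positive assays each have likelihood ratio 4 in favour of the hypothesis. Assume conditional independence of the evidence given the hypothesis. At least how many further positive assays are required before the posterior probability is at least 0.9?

4

Prior odds = 0.023/0.977 = 23/977.
Bayes factor of the evidence already in hand = 1.8.
Odds after that evidence = (23/977) × 1.8 = 207/4885.
Target odds = 0.9/0.1 = 9.
Need 4ⁿ ≥ 9 ÷ (207/4885) = 4885/23.
4³ = 64 falls short of 4885/23 but 4⁴ = 256 reaches it, so n = 4.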